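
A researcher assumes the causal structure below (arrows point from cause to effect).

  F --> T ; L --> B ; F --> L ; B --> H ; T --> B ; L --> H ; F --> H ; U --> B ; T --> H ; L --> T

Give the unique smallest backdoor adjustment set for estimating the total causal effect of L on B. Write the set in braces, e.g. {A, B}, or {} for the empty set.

Variables eligible for adjustment (non-descendants of L, excluding L and B): {F, U}.
Backdoor paths from L to B:
  P1: L <- F -> T -> B
  P2: L <- F -> T -> H <- B
  P3: L <- F -> H <- T -> B
  P4: L <- F -> H <- B
The empty set is not sufficient: P1 (L <- F -> T -> B) has no collider blocking it and no conditioned non-collider, so it is open.
Try {F}:
  P1: blocked at fork node F ∈ conditioning set.
  P2: blocked at fork node F ∈ conditioning set.
  P3: blocked at fork node F ∈ conditioning set.
  P4: blocked at fork node F ∈ conditioning set.
{F} contains no descendant of L and blocks every backdoor path.
No other singleton works — e.g. {U} leaves P1 open — so {F} is the unique smallest valid adjustment set.

{F}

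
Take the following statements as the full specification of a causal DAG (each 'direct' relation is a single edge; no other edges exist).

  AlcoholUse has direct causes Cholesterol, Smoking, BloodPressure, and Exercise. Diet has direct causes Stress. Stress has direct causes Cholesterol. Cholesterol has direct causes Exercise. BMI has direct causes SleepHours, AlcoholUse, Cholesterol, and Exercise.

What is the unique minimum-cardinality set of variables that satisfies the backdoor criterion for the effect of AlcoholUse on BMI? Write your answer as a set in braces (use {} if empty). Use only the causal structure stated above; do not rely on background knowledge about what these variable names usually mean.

{Cholesterol, Exercise}

Variables eligible for adjustment (non-descendants of AlcoholUse, excluding AlcoholUse and BMI): {BloodPressure, Cholesterol, Diet, Exercise, SleepHours, Smoking, Stress}.
Backdoor paths from AlcoholUse to BMI:
  P1: AlcoholUse <- Exercise -> Cholesterol -> BMI
  P2: AlcoholUse <- Exercise -> BMI
  P3: AlcoholUse <- Cholesterol <- Exercise -> BMI
  P4: AlcoholUse <- Cholesterol -> BMI
The empty set is not sufficient: P1 (AlcoholUse <- Exercise -> Cholesterol -> BMI) has no collider blocking it and no conditioned non-collider, so it is open.
Try {Cholesterol, Exercise}:
  P1: blocked at fork node Exercise ∈ conditioning set.
  P2: blocked at fork node Exercise ∈ conditioning set.
  P3: blocked at chain node Cholesterol ∈ conditioning set.
  P4: blocked at fork node Cholesterol ∈ conditioning set.
{Cholesterol, Exercise} contains no descendant of AlcoholUse and blocks every backdoor path.
Every element of {Cholesterol, Exercise} is needed (dropping Cholesterol leaves P4 open; dropping Exercise leaves P2 open), so no proper subset is valid.
Among all size-2 subsets of the eligible variables, only {Cholesterol, Exercise} blocks every backdoor path, so it is the unique smallest valid adjustment set.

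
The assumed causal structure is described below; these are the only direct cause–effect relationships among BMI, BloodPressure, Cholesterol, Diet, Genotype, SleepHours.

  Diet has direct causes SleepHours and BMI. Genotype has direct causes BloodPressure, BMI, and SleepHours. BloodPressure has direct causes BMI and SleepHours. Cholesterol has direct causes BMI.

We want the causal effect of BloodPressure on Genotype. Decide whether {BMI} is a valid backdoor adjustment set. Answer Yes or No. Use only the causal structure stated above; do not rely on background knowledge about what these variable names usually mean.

Backdoor paths from BloodPressure to Genotype (paths whose first edge points into BloodPressure):
  P1: BloodPressure <- SleepHours -> Genotype
  P2: BloodPressure <- SleepHours -> Diet <- BMI -> Genotype
  P3: BloodPressure <- BMI -> Genotype
  P4: BloodPressure <- BMI -> Diet <- SleepHours -> Genotype
Condition 1 (no descendant of BloodPressure in the set): holds — descendants of BloodPressure are {Genotype}; none are in {BMI}.
Condition 2 (every backdoor path blocked by {BMI}):
  P1: open — no interior node is in the conditioning set.
  P2: blocked at collider Diet (neither it nor any descendant is in the conditioning set).
  P3: blocked at fork node BMI ∈ conditioning set.
  P4: blocked at fork node BMI ∈ conditioning set.
{BMI} does not satisfy the backdoor criterion.

No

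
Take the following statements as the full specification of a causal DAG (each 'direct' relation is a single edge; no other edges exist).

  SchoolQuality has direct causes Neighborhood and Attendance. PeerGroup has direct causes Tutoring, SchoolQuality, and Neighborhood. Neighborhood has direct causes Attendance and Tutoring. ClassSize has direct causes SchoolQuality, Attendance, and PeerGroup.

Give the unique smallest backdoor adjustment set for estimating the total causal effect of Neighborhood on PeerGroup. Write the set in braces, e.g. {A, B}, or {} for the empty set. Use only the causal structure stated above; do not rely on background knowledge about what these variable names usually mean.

Variables eligible for adjustment (non-descendants of Neighborhood, excluding Neighborhood and PeerGroup): {Attendance, Tutoring}.
Backdoor paths from Neighborhood to PeerGroup:
  P1: Neighborhood <- Tutoring -> PeerGroup
  P2: Neighborhood <- Attendance -> SchoolQuality -> PeerGroup
  P3: Neighborhood <- Attendance -> SchoolQuality -> ClassSize <- PeerGroup
  P4: Neighborhood <- Attendance -> ClassSize <- SchoolQuality -> PeerGroup
  P5: Neighborhood <- Attendance -> ClassSize <- PeerGroup
The empty set is not sufficient: P1 (Neighborhood <- Tutoring -> PeerGroup) has no collider blocking it and no conditioned non-collider, so it is open.
Try {Attendance, Tutoring}:
  P1: blocked at fork node Tutoring ∈ conditioning set.
  P2: blocked at fork node Attendance ∈ conditioning set.
  P3: blocked at fork node Attendance ∈ conditioning set.
  P4: blocked at fork node Attendance ∈ conditioning set.
  P5: blocked at fork node Attendance ∈ conditioning set.
{Attendance, Tutoring} contains no descendant of Neighborhood and blocks every backdoor path.
Every element of {Attendance, Tutoring} is needed (dropping Attendance leaves P2 open; dropping Tutoring leaves P1 open), so no proper subset is valid.
Among all size-2 subsets of the eligible variables, only {Attendance, Tutoring} blocks every backdoor path, so it is the unique smallest valid adjustment set.

{Attendance, Tutoring}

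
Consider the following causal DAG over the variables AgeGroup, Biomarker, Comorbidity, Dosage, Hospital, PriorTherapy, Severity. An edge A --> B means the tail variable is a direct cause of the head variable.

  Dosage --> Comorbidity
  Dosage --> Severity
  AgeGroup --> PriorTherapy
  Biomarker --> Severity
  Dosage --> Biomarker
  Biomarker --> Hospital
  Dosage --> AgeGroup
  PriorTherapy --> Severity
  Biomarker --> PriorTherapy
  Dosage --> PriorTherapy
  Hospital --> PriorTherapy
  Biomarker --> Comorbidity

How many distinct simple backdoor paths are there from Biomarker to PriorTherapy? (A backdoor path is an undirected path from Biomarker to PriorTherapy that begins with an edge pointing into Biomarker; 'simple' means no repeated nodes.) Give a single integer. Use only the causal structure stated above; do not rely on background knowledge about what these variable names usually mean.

3

A backdoor path from Biomarker to PriorTherapy is any simple undirected path whose first edge points into Biomarker (i.e. leaves Biomarker via a parent).
Parents of Biomarker: {Dosage}.
Enumerating:
  P1: Biomarker <- Dosage -> AgeGroup -> PriorTherapy
  P2: Biomarker <- Dosage -> PriorTherapy
  P3: Biomarker <- Dosage -> Severity <- PriorTherapy
That exhausts the simple backdoor paths. Count: 3.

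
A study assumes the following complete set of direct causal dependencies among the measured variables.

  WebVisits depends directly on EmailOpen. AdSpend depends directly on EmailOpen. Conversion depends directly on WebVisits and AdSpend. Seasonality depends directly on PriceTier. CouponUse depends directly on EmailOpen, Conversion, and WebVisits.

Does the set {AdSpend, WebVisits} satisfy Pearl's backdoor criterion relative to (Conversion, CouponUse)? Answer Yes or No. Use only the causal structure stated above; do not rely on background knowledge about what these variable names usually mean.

Yes

Backdoor paths from Conversion to CouponUse (paths whose first edge points into Conversion):
  P1: Conversion <- AdSpend <- EmailOpen -> WebVisits -> CouponUse
  P2: Conversion <- AdSpend <- EmailOpen -> CouponUse
  P3: Conversion <- WebVisits <- EmailOpen -> CouponUse
  P4: Conversion <- WebVisits -> CouponUse
Condition 1 (no descendant of Conversion in the set): holds — descendants of Conversion are {CouponUse}; none are in {AdSpend, WebVisits}.
Condition 2 (every backdoor path blocked by {AdSpend, WebVisits}):
  P1: blocked at chain node AdSpend ∈ conditioning set.
  P2: blocked at chain node AdSpend ∈ conditioning set.
  P3: blocked at chain node WebVisits ∈ conditioning set.
  P4: blocked at fork node WebVisits ∈ conditioning set.
{AdSpend, WebVisits} satisfies the backdoor criterion.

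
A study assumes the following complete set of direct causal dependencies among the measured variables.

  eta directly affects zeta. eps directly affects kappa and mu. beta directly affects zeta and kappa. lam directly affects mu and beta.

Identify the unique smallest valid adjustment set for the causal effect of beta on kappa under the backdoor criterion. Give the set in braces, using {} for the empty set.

{}

Variables eligible for adjustment (non-descendants of beta, excluding beta and kappa): {eps, eta, lam, mu}.
Backdoor paths from beta to kappa:
  P1: beta <- lam -> mu <- eps -> kappa
Each backdoor path contains an unconditioned collider, so every path is already blocked with the empty conditioning set:
  P1: blocked at collider mu (neither it nor any descendant is in the conditioning set).
The empty set is therefore the unique smallest valid set.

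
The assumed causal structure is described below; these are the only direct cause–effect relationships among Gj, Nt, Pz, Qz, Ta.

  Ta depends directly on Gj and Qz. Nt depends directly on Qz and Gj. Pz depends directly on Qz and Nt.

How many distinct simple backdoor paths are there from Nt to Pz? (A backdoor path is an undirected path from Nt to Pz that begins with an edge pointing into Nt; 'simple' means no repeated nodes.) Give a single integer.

2

A backdoor path from Nt to Pz is any simple undirected path whose first edge points into Nt (i.e. leaves Nt via a parent).
Parents of Nt: {Gj, Qz}.
Enumerating:
  P1: Nt <- Qz -> Pz
  P2: Nt <- Gj -> Ta <- Qz -> Pz
That exhausts the simple backdoor paths. Count: 2.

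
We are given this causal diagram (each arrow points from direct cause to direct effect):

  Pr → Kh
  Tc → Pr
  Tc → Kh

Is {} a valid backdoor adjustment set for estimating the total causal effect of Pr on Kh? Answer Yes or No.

Backdoor paths from Pr to Kh (paths whose first edge points into Pr):
  P1: Pr <- Tc -> Kh
Condition 1 (no descendant of Pr in the set): holds — descendants of Pr are {Kh}; none are in {}.
Condition 2 (every backdoor path blocked by {}):
  P1: open — no interior node is in the conditioning set.
{} does not satisfy the backdoor criterion.

No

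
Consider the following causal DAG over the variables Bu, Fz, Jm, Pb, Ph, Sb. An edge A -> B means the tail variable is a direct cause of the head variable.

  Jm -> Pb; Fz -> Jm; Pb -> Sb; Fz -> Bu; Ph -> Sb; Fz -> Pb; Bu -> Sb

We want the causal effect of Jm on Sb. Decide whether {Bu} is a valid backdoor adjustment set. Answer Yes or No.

Backdoor paths from Jm to Sb (paths whose first edge points into Jm):
  P1: Jm <- Fz -> Pb -> Sb
  P2: Jm <- Fz -> Bu -> Sb
Condition 1 (no descendant of Jm in the set): holds — descendants of Jm are {Pb, Sb}; none are in {Bu}.
Condition 2 (every backdoor path blocked by {Bu}):
  P1: open — no interior node is in the conditioning set.
  P2: blocked at chain node Bu ∈ conditioning set.
{Bu} does not satisfy the backdoor criterion.

No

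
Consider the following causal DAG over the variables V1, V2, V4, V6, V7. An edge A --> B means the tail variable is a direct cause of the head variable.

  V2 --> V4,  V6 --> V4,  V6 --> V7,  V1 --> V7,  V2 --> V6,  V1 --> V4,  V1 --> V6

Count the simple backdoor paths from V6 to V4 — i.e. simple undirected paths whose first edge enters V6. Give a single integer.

2

A backdoor path from V6 to V4 is any simple undirected path whose first edge points into V6 (i.e. leaves V6 via a parent).
Parents of V6: {V1, V2}.
Enumerating:
  P1: V6 <- V1 -> V4
  P2: V6 <- V2 -> V4
That exhausts the simple backdoor paths. Count: 2.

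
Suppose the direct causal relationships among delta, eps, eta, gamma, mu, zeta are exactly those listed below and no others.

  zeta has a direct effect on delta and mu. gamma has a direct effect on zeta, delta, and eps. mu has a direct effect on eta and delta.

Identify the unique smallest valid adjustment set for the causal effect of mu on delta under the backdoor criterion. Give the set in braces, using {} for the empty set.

{zeta}

Variables eligible for adjustment (non-descendants of mu, excluding mu and delta): {eps, gamma, zeta}.
Backdoor paths from mu to delta:
  P1: mu <- zeta <- gamma -> delta
  P2: mu <- zeta -> delta
The empty set is not sufficient: P1 (mu <- zeta <- gamma -> delta) has no collider blocking it and no conditioned non-collider, so it is open.
Try {zeta}:
  P1: blocked at chain node zeta ∈ conditioning set.
  P2: blocked at fork node zeta ∈ conditioning set.
{zeta} contains no descendant of mu and blocks every backdoor path.
No other singleton works — e.g. {gamma} leaves P2 open — so {zeta} is the unique smallest valid adjustment set.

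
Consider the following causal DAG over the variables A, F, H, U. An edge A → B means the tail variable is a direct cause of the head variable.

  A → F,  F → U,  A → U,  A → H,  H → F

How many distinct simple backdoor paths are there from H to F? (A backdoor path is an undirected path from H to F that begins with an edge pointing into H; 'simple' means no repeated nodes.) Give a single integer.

A backdoor path from H to F is any simple undirected path whose first edge points into H (i.e. leaves H via a parent).
Parents of H: {A}.
Enumerating:
  P1: H <- A -> F
  P2: H <- A -> U <- F
That exhausts the simple backdoor paths. Count: 2.

2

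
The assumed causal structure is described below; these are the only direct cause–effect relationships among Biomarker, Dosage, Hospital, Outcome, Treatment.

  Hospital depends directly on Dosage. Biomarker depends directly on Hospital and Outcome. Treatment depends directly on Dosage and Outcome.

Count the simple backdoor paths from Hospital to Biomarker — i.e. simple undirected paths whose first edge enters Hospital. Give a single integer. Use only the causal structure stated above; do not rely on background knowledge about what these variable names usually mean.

A backdoor path from Hospital to Biomarker is any simple undirected path whose first edge points into Hospital (i.e. leaves Hospital via a parent).
Parents of Hospital: {Dosage}.
Enumerating:
  P1: Hospital <- Dosage -> Treatment <- Outcome -> Biomarker
That exhausts the simple backdoor paths. Count: 1.

1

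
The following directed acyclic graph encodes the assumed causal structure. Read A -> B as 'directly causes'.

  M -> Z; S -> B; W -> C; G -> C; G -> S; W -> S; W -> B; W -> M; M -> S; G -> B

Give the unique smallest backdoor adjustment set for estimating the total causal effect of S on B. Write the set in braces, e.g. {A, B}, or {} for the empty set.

Variables eligible for adjustment (non-descendants of S, excluding S and B): {C, G, M, W, Z}.
Backdoor paths from S to B:
  P1: S <- G -> B
  P2: S <- G -> C <- W -> B
  P3: S <- W -> B
  P4: S <- W -> C <- G -> B
  P5: S <- M <- W -> B
  P6: S <- M <- W -> C <- G -> B
The empty set is not sufficient: P1 (S <- G -> B) has no collider blocking it and no conditioned non-collider, so it is open.
Try {G, W}:
  P1: blocked at fork node G ∈ conditioning set.
  P2: blocked at fork node G ∈ conditioning set.
  P3: blocked at fork node W ∈ conditioning set.
  P4: blocked at fork node W ∈ conditioning set.
  P5: blocked at fork node W ∈ conditioning set.
  P6: blocked at fork node W ∈ conditioning set.
{G, W} contains no descendant of S and blocks every backdoor path.
Every element of {G, W} is needed (dropping G leaves P1 open; dropping W leaves P3 open), so no proper subset is valid.
Among all size-2 subsets of the eligible variables, only {G, W} blocks every backdoor path, so it is the unique smallest valid adjustment set.

{G, W}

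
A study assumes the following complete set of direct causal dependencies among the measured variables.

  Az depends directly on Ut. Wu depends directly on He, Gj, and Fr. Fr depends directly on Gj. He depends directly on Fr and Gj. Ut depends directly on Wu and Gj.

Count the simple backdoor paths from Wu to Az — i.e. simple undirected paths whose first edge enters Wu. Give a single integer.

A backdoor path from Wu to Az is any simple undirected path whose first edge points into Wu (i.e. leaves Wu via a parent).
Parents of Wu: {Fr, Gj, He}.
Enumerating:
  P1: Wu <- Gj -> Ut -> Az
  P2: Wu <- Fr <- Gj -> Ut -> Az
  P3: Wu <- Fr -> He <- Gj -> Ut -> Az
  P4: Wu <- He <- Gj -> Ut -> Az
  P5: Wu <- He <- Fr <- Gj -> Ut -> Az
That exhausts the simple backdoor paths. Count: 5.

5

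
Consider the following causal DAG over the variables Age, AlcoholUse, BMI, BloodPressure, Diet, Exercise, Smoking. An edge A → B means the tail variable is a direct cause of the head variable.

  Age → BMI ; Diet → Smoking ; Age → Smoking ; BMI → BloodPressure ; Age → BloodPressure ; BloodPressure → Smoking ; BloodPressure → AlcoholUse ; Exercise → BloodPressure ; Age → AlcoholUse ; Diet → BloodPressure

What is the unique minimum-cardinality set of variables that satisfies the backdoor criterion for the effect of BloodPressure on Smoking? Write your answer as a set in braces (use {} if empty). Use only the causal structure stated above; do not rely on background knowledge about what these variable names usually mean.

{Age, Diet}

Variables eligible for adjustment (non-descendants of BloodPressure, excluding BloodPressure and Smoking): {Age, BMI, Diet, Exercise}.
Backdoor paths from BloodPressure to Smoking:
  P1: BloodPressure <- Age -> Smoking
  P2: BloodPressure <- Diet -> Smoking
  P3: BloodPressure <- BMI <- Age -> Smoking
The empty set is not sufficient: P1 (BloodPressure <- Age -> Smoking) has no collider blocking it and no conditioned non-collider, so it is open.
Try {Age, Diet}:
  P1: blocked at fork node Age ∈ conditioning set.
  P2: blocked at fork node Diet ∈ conditioning set.
  P3: blocked at fork node Age ∈ conditioning set.
{Age, Diet} contains no descendant of BloodPressure and blocks every backdoor path.
Every element of {Age, Diet} is needed (dropping Age leaves P1 open; dropping Diet leaves P2 open), so no proper subset is valid.
Among all size-2 subsets of the eligible variables, only {Age, Diet} blocks every backdoor path, so it is the unique smallest valid adjustment set.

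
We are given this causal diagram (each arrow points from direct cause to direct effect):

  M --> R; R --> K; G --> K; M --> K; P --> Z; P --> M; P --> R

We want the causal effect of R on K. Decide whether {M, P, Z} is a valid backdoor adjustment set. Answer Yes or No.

Backdoor paths from R to K (paths whose first edge points into R):
  P1: R <- P -> M -> K
  P2: R <- M -> K
Condition 1 (no descendant of R in the set): holds — descendants of R are {K}; none are in {M, P, Z}.
Condition 2 (every backdoor path blocked by {M, P, Z}):
  P1: blocked at fork node P ∈ conditioning set.
  P2: blocked at fork node M ∈ conditioning set.
{M, P, Z} satisfies the backdoor criterion.

Yes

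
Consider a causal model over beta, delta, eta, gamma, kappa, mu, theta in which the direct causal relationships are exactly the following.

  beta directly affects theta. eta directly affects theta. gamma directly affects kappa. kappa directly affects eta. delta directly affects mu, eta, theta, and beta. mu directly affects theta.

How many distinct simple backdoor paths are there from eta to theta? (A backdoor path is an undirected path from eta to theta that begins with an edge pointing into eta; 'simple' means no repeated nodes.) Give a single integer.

A backdoor path from eta to theta is any simple undirected path whose first edge points into eta (i.e. leaves eta via a parent).
Parents of eta: {delta, kappa}.
Enumerating:
  P1: eta <- delta -> beta -> theta
  P2: eta <- delta -> mu -> theta
  P3: eta <- delta -> theta
That exhausts the simple backdoor paths. Count: 3.

3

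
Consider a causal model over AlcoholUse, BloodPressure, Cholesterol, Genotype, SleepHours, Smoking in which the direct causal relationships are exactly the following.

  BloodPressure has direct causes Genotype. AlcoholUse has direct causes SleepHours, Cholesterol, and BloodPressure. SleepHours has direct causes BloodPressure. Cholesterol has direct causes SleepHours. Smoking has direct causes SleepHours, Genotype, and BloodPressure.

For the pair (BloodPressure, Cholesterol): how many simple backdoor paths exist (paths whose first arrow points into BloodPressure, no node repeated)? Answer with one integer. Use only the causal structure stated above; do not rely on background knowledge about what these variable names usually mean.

2

A backdoor path from BloodPressure to Cholesterol is any simple undirected path whose first edge points into BloodPressure (i.e. leaves BloodPressure via a parent).
Parents of BloodPressure: {Genotype}.
Enumerating:
  P1: BloodPressure <- Genotype -> Smoking <- SleepHours -> Cholesterol
  P2: BloodPressure <- Genotype -> Smoking <- SleepHours -> AlcoholUse <- Cholesterol
That exhausts the simple backdoor paths. Count: 2.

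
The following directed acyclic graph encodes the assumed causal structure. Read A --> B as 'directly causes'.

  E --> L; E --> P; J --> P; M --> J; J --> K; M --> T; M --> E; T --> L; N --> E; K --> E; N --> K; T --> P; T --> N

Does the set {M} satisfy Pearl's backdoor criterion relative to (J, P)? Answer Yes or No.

Backdoor paths from J to P (paths whose first edge points into J):
  P1: J <- M -> T -> N -> K -> E -> P
  P2: J <- M -> T -> N -> E -> P
  P3: J <- M -> T -> P
  P4: J <- M -> T -> L <- E -> P
  P5: J <- M -> E <- N <- T -> P
  P6: J <- M -> E <- K <- N <- T -> P
  P7: J <- M -> E -> P
  P8: J <- M -> E -> L <- T -> P
Condition 1 (no descendant of J in the set): holds — descendants of J are {E, K, L, P}; none are in {M}.
Condition 2 (every backdoor path blocked by {M}):
  P1: blocked at fork node M ∈ conditioning set.
  P2: blocked at fork node M ∈ conditioning set.
  P3: blocked at fork node M ∈ conditioning set.
  P4: blocked at fork node M ∈ conditioning set.
  P5: blocked at fork node M ∈ conditioning set.
  P6: blocked at fork node M ∈ conditioning set.
  P7: blocked at fork node M ∈ conditioning set.
  P8: blocked at fork node M ∈ conditioning set.
{M} satisfies the backdoor criterion.

Yes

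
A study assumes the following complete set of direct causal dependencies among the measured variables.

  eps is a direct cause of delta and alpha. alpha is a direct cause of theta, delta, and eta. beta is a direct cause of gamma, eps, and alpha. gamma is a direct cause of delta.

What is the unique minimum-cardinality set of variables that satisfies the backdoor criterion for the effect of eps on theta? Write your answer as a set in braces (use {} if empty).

Variables eligible for adjustment (non-descendants of eps, excluding eps and theta): {beta, gamma}.
Backdoor paths from eps to theta:
  P1: eps <- beta -> alpha -> theta
  P2: eps <- beta -> gamma -> delta <- alpha -> theta
The empty set is not sufficient: P1 (eps <- beta -> alpha -> theta) has no collider blocking it and no conditioned non-collider, so it is open.
Try {beta}:
  P1: blocked at fork node beta ∈ conditioning set.
  P2: blocked at fork node beta ∈ conditioning set.
{beta} contains no descendant of eps and blocks every backdoor path.
No other singleton works — e.g. {gamma} leaves P1 open — so {beta} is the unique smallest valid adjustment set.

{beta}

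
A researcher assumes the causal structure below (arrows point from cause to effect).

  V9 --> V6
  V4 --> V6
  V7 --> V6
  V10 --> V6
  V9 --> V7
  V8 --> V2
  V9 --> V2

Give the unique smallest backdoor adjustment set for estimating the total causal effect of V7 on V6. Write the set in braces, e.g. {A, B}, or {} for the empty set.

Variables eligible for adjustment (non-descendants of V7, excluding V7 and V6): {V10, V2, V4, V8, V9}.
Backdoor paths from V7 to V6:
  P1: V7 <- V9 -> V6
The empty set is not sufficient: P1 (V7 <- V9 -> V6) has no collider blocking it and no conditioned non-collider, so it is open.
Try {V9}:
  P1: blocked at fork node V9 ∈ conditioning set.
{V9} contains no descendant of V7 and blocks every backdoor path.
No other singleton works — e.g. {V4} leaves P1 open — so {V9} is the unique smallest valid adjustment set.

{V9}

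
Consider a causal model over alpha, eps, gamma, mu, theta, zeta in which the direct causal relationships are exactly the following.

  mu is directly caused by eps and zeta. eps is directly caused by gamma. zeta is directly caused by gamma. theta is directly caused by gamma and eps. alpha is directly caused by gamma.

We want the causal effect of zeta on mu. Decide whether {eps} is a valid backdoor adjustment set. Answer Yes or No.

Yes

Backdoor paths from zeta to mu (paths whose first edge points into zeta):
  P1: zeta <- gamma -> eps -> mu
  P2: zeta <- gamma -> theta <- eps -> mu
Condition 1 (no descendant of zeta in the set): holds — descendants of zeta are {mu}; none are in {eps}.
Condition 2 (every backdoor path blocked by {eps}):
  P1: blocked at chain node eps ∈ conditioning set.
  P2: blocked at collider theta (neither it nor any descendant is in the conditioning set).
{eps} satisfies the backdoor criterion.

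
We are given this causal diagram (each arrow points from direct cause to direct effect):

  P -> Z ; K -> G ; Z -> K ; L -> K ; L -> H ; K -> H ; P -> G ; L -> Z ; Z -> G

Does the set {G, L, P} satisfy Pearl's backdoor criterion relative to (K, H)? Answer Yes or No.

No

Backdoor paths from K to H (paths whose first edge points into K):
  P1: K <- L -> H
  P2: K <- Z <- L -> H
Condition 1 (no descendant of K in the set): FAILS — G is a descendant of K.
Condition 2 (every backdoor path blocked by {G, L, P}):
  P1: blocked at fork node L ∈ conditioning set.
  P2: blocked at fork node L ∈ conditioning set.
{G, L, P} does not satisfy the backdoor criterion.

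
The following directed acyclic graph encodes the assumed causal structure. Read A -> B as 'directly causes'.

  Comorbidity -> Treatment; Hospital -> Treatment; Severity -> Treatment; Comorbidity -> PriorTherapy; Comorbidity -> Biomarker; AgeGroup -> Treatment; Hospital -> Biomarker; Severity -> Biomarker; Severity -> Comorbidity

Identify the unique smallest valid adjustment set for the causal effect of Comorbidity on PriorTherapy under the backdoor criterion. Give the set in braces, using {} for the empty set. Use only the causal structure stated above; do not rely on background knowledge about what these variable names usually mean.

Variables eligible for adjustment (non-descendants of Comorbidity, excluding Comorbidity and PriorTherapy): {AgeGroup, Hospital, Severity}.
Backdoor paths from Comorbidity to PriorTherapy:
  (none)
With no backdoor paths the empty set already satisfies the criterion, and it is trivially minimal.

{}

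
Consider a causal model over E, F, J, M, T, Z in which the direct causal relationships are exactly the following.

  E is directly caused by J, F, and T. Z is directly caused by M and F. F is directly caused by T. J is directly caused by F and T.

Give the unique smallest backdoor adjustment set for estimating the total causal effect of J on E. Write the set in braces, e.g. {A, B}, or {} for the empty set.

Variables eligible for adjustment (non-descendants of J, excluding J and E): {F, M, T, Z}.
Backdoor paths from J to E:
  P1: J <- T -> F -> E
  P2: J <- T -> E
  P3: J <- F <- T -> E
  P4: J <- F -> E
The empty set is not sufficient: P1 (J <- T -> F -> E) has no collider blocking it and no conditioned non-collider, so it is open.
Try {F, T}:
  P1: blocked at fork node T ∈ conditioning set.
  P2: blocked at fork node T ∈ conditioning set.
  P3: blocked at chain node F ∈ conditioning set.
  P4: blocked at fork node F ∈ conditioning set.
{F, T} contains no descendant of J and blocks every backdoor path.
Every element of {F, T} is needed (dropping F leaves P4 open; dropping T leaves P2 open), so no proper subset is valid.
Among all size-2 subsets of the eligible variables, only {F, T} blocks every backdoor path, so it is the unique smallest valid adjustment set.

{F, T}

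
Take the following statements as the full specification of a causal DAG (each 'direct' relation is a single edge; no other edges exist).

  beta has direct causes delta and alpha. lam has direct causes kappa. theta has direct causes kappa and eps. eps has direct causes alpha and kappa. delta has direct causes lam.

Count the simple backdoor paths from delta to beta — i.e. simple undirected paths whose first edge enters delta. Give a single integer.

A backdoor path from delta to beta is any simple undirected path whose first edge points into delta (i.e. leaves delta via a parent).
Parents of delta: {lam}.
Enumerating:
  P1: delta <- lam <- kappa -> eps <- alpha -> beta
  P2: delta <- lam <- kappa -> theta <- eps <- alpha -> beta
That exhausts the simple backdoor paths. Count: 2.

2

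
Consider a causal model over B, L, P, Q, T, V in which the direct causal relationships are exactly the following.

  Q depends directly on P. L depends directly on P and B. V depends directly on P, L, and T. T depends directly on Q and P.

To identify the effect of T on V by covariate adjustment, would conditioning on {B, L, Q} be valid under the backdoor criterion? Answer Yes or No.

No

Backdoor paths from T to V (paths whose first edge points into T):
  P1: T <- P -> L -> V
  P2: T <- P -> V
  P3: T <- Q <- P -> L -> V
  P4: T <- Q <- P -> V
Condition 1 (no descendant of T in the set): holds — descendants of T are {V}; none are in {B, L, Q}.
Condition 2 (every backdoor path blocked by {B, L, Q}):
  P1: blocked at chain node L ∈ conditioning set.
  P2: open — no interior node is in the conditioning set.
  P3: blocked at chain node Q ∈ conditioning set.
  P4: blocked at chain node Q ∈ conditioning set.
{B, L, Q} does not satisfy the backdoor criterion.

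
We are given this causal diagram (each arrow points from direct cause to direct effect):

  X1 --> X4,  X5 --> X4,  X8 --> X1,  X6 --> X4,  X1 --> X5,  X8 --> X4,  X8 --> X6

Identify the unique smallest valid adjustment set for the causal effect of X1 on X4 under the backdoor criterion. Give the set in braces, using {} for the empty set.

{X8}

Variables eligible for adjustment (non-descendants of X1, excluding X1 and X4): {X6, X8}.
Backdoor paths from X1 to X4:
  P1: X1 <- X8 -> X6 -> X4
  P2: X1 <- X8 -> X4
The empty set is not sufficient: P1 (X1 <- X8 -> X6 -> X4) has no collider blocking it and no conditioned non-collider, so it is open.
Try {X8}:
  P1: blocked at fork node X8 ∈ conditioning set.
  P2: blocked at fork node X8 ∈ conditioning set.
{X8} contains no descendant of X1 and blocks every backdoor path.
No other singleton works — e.g. {X6} leaves P2 open — so {X8} is the unique smallest valid adjustment set.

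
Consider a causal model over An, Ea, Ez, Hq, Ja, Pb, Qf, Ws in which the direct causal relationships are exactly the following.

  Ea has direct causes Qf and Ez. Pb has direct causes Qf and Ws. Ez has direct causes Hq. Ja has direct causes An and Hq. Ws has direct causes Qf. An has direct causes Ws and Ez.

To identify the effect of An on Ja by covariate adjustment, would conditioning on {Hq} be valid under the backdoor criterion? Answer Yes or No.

Backdoor paths from An to Ja (paths whose first edge points into An):
  P1: An <- Ws <- Qf -> Ea <- Ez <- Hq -> Ja
  P2: An <- Ws -> Pb <- Qf -> Ea <- Ez <- Hq -> Ja
  P3: An <- Ez <- Hq -> Ja
Condition 1 (no descendant of An in the set): holds — descendants of An are {Ja}; none are in {Hq}.
Condition 2 (every backdoor path blocked by {Hq}):
  P1: blocked at collider Ea (neither it nor any descendant is in the conditioning set).
  P2: blocked at collider Pb (neither it nor any descendant is in the conditioning set).
  P3: blocked at fork node Hq ∈ conditioning set.
{Hq} satisfies the backdoor criterion.

Yes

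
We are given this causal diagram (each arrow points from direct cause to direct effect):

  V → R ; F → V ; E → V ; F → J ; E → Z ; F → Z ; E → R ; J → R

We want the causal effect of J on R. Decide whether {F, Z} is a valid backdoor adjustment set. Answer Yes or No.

Yes

Backdoor paths from J to R (paths whose first edge points into J):
  P1: J <- F -> Z <- E -> V -> R
  P2: J <- F -> Z <- E -> R
  P3: J <- F -> V <- E -> R
  P4: J <- F -> V -> R
Condition 1 (no descendant of J in the set): holds — descendants of J are {R}; none are in {F, Z}.
Condition 2 (every backdoor path blocked by {F, Z}):
  P1: blocked at fork node F ∈ conditioning set.
  P2: blocked at fork node F ∈ conditioning set.
  P3: blocked at fork node F ∈ conditioning set.
  P4: blocked at fork node F ∈ conditioning set.
{F, Z} satisfies the backdoor criterion.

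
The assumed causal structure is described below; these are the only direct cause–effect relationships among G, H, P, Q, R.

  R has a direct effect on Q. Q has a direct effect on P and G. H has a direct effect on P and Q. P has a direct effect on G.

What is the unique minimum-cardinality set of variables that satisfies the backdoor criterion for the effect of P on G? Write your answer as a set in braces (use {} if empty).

Variables eligible for adjustment (non-descendants of P, excluding P and G): {H, Q, R}.
Backdoor paths from P to G:
  P1: P <- H -> Q -> G
  P2: P <- Q -> G
The empty set is not sufficient: P1 (P <- H -> Q -> G) has no collider blocking it and no conditioned non-collider, so it is open.
Try {Q}:
  P1: blocked at chain node Q ∈ conditioning set.
  P2: blocked at fork node Q ∈ conditioning set.
{Q} contains no descendant of P and blocks every backdoor path.
No other singleton works — e.g. {H} leaves P2 open — so {Q} is the unique smallest valid adjustment set.

{Q}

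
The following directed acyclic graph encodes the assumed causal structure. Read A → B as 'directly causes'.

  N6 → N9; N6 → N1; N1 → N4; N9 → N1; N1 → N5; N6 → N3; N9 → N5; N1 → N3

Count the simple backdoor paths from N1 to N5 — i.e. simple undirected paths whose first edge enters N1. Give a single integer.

A backdoor path from N1 to N5 is any simple undirected path whose first edge points into N1 (i.e. leaves N1 via a parent).
Parents of N1: {N6, N9}.
Enumerating:
  P1: N1 <- N6 -> N9 -> N5
  P2: N1 <- N9 -> N5
That exhausts the simple backdoor paths. Count: 2.

2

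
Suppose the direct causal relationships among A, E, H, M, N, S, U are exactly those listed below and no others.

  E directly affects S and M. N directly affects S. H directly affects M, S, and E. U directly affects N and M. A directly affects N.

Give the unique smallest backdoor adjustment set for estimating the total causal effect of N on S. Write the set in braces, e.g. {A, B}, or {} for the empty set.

{}

Variables eligible for adjustment (non-descendants of N, excluding N and S): {A, E, H, M, U}.
Backdoor paths from N to S:
  P1: N <- U -> M <- H -> E -> S
  P2: N <- U -> M <- H -> S
  P3: N <- U -> M <- E <- H -> S
  P4: N <- U -> M <- E -> S
Each backdoor path contains an unconditioned collider, so every path is already blocked with the empty conditioning set:
  P1: blocked at collider M (neither it nor any descendant is in the conditioning set).
  P2: blocked at collider M (neither it nor any descendant is in the conditioning set).
  P3: blocked at collider M (neither it nor any descendant is in the conditioning set).
  P4: blocked at collider M (neither it nor any descendant is in the conditioning set).
The empty set is therefore the unique smallest valid set.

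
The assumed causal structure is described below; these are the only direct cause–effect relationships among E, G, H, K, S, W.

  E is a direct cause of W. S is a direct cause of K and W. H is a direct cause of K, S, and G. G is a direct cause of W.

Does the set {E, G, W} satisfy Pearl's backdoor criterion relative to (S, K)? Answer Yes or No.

Backdoor paths from S to K (paths whose first edge points into S):
  P1: S <- H -> K
Condition 1 (no descendant of S in the set): FAILS — W is a descendant of S.
Condition 2 (every backdoor path blocked by {E, G, W}):
  P1: open — no interior node is in the conditioning set.
{E, G, W} does not satisfy the backdoor criterion.

No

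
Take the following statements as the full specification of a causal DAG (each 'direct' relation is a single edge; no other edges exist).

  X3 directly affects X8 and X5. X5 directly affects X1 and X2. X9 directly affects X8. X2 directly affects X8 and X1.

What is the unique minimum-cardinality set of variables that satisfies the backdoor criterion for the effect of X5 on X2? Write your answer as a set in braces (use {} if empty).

Variables eligible for adjustment (non-descendants of X5, excluding X5 and X2): {X3, X9}.
Backdoor paths from X5 to X2:
  P1: X5 <- X3 -> X8 <- X2
Each backdoor path contains an unconditioned collider, so every path is already blocked with the empty conditioning set:
  P1: blocked at collider X8 (neither it nor any descendant is in the conditioning set).
The empty set is therefore the unique smallest valid set.

{}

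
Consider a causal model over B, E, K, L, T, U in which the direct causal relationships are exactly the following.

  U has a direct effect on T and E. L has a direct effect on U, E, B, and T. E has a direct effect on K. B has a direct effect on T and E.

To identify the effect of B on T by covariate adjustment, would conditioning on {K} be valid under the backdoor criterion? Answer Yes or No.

Backdoor paths from B to T (paths whose first edge points into B):
  P1: B <- L -> U -> T
  P2: B <- L -> T
  P3: B <- L -> E <- U -> T
Condition 1 (no descendant of B in the set): FAILS — K is a descendant of B.
Condition 2 (every backdoor path blocked by {K}):
  P1: open — no interior node is in the conditioning set.
  P2: open — no interior node is in the conditioning set.
  P3: open — collider(s) E are conditioned on (or have a conditioned descendant) and no non-collider on the path is in the set.
{K} does not satisfy the backdoor criterion.

No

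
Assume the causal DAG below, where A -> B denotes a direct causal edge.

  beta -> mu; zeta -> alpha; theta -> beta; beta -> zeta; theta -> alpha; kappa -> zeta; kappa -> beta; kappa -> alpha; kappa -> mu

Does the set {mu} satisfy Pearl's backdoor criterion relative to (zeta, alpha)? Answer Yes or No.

No

Backdoor paths from zeta to alpha (paths whose first edge points into zeta):
  P1: zeta <- kappa -> beta <- theta -> alpha
  P2: zeta <- kappa -> mu <- beta <- theta -> alpha
  P3: zeta <- kappa -> alpha
  P4: zeta <- beta <- theta -> alpha
  P5: zeta <- beta <- kappa -> alpha
  P6: zeta <- beta -> mu <- kappa -> alpha
Condition 1 (no descendant of zeta in the set): holds — descendants of zeta are {alpha}; none are in {mu}.
Condition 2 (every backdoor path blocked by {mu}):
  P1: open — collider(s) beta are conditioned on (or have a conditioned descendant) and no non-collider on the path is in the set.
  P2: open — collider(s) mu are conditioned on (or have a conditioned descendant) and no non-collider on the path is in the set.
  P3: open — no interior node is in the conditioning set.
  P4: open — no interior node is in the conditioning set.
  P5: open — no interior node is in the conditioning set.
  P6: open — collider(s) mu are conditioned on (or have a conditioned descendant) and no non-collider on the path is in the set.
{mu} does not satisfy the backdoor criterion.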